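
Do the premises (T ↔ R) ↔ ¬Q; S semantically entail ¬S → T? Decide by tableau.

Initial set: {((T ↔ R) ↔ ¬Q); S; ¬(¬S → T)}.
¬(¬S → T): α-rule — add ¬S, ¬T.
× closes — contains both S and ¬S.
All 1 branch closes.
Every branch closed, so the premises entail the conclusion.

Yes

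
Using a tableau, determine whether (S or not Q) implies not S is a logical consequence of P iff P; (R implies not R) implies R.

No

Initial set: {T (P iff P); T ((R implies not R) implies R); F ((S or not Q) implies not S)}.
F ((S or not Q) implies not S): α-rule — add T (S or not Q), F not S.
T (P iff P): β-rule — branch into T P, T P  //  F P, F P.
  branch 1 (add T P, T P):
    T ((R implies not R) implies R): β-rule — branch into F (R implies not R)  //  T R.
      branch 1.1 (add F (R implies not R)):
        F (R implies not R): α-rule — add T R, F not R.
        T (S or not Q): β-rule — branch into T S  //  T not Q.
          branch 1.1.1 (add T S):
            ○ open, literals {P=T, R=T, S=T}.
          branch 1.1.2 (add T not Q):
            ○ open, literals {P=T, Q=F, R=T, S=T}.
      branch 1.2 (add T R):
        T (S or not Q): β-rule — branch into T S  //  T not Q.
          branch 1.2.1 (add T S):
            ○ open, literals {P=T, R=T, S=T}.
          branch 1.2.2 (add T not Q):
            ○ open, literals {P=T, Q=F, R=T, S=T}.
  branch 2 (add F P, F P):
    T ((R implies not R) implies R): β-rule — branch into F (R implies not R)  //  T R.
      branch 2.1 (add F (R implies not R)):
        F (R implies not R): α-rule — add T R, F not R.
        T (S or not Q): β-rule — branch into T S  //  T not Q.
          branch 2.1.1 (add T S):
            ○ open, literals {P=F, R=T, S=T}.
          branch 2.1.2 (add T not Q):
            ○ open, literals {P=F, Q=F, R=T, S=T}.
      branch 2.2 (add T R):
        T (S or not Q): β-rule — branch into T S  //  T not Q.
          branch 2.2.1 (add T S):
            ○ open, literals {P=F, R=T, S=T}.
          branch 2.2.2 (add T not Q):
            ○ open, literals {P=F, Q=F, R=T, S=T}.
0 branches closed, 8 open.
An open branch gives a countermodel: P=T, R=T, S=T (unmentioned atoms arbitrary); the premises hold there but the conclusion fails.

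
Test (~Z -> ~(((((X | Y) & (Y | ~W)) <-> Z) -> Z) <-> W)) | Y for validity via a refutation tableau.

Assume the negation and expand:
Initial set: {~((~Z -> ~(((((X | Y) & (Y | ~W)) <-> Z) -> Z) <-> W)) | Y)}.
~((~Z -> ~(((((X | Y) & (Y | ~W)) <-> Z) -> Z) <-> W)) | Y): α-rule — add ~(~Z -> ~(((((X | Y) & (Y | ~W)) <-> Z) -> Z) <-> W)), ~Y.
~(~Z -> ~(((((X | Y) & (Y | ~W)) <-> Z) -> Z) <-> W)): α-rule — add ~Z, ~~(((((X | Y) & (Y | ~W)) <-> Z) -> Z) <-> W).
~~(((((X | Y) & (Y | ~W)) <-> Z) -> Z) <-> W): β-rule — branch into ((((X | Y) & (Y | ~W)) <-> Z) -> Z), W  //  ~((((X | Y) & (Y | ~W)) <-> Z) -> Z), ~W.
  branch 1 (add ((((X | Y) & (Y | ~W)) <-> Z) -> Z), W):
    ((((X | Y) & (Y | ~W)) <-> Z) -> Z): β-rule — branch into ~(((X | Y) & (Y | ~W)) <-> Z)  //  Z.
      branch 1.1 (add ~(((X | Y) & (Y | ~W)) <-> Z)):
        ~(((X | Y) & (Y | ~W)) <-> Z): β-rule — branch into ((X | Y) & (Y | ~W)), ~Z  //  ~((X | Y) & (Y | ~W)), Z.
          branch 1.1.1 (add ((X | Y) & (Y | ~W)), ~Z):
            ((X | Y) & (Y | ~W)): α-rule — add (X | Y), (Y | ~W).
            (X | Y): β-rule — branch into X  //  Y.
              branch 1.1.1.1 (add X):
                (Y | ~W): β-rule — branch into Y  //  ~W.
                  branch 1.1.1.1.1 (add Y):
                    × closes — contains both Y and ~Y.
                  branch 1.1.1.1.2 (add ~W):
                    × closes — contains both W and ~W.
              branch 1.1.1.2 (add Y):
                × closes — contains both Y and ~Y.
          branch 1.1.2 (add ~((X | Y) & (Y | ~W)), Z):
            × closes — contains both Z and ~Z.
      branch 1.2 (add Z):
        × closes — contains both Z and ~Z.
  branch 2 (add ~((((X | Y) & (Y | ~W)) <-> Z) -> Z), ~W):
    ~((((X | Y) & (Y | ~W)) <-> Z) -> Z): α-rule — add (((X | Y) & (Y | ~W)) <-> Z), ~Z.
    (((X | Y) & (Y | ~W)) <-> Z): β-rule — branch into ((X | Y) & (Y | ~W)), Z  //  ~((X | Y) & (Y | ~W)), ~Z.
      branch 2.1 (add ((X | Y) & (Y | ~W)), Z):
        × closes — contains both Z and ~Z.
      branch 2.2 (add ~((X | Y) & (Y | ~W)), ~Z):
        ~((X | Y) & (Y | ~W)): β-rule — branch into ~(X | Y)  //  ~(Y | ~W).
          branch 2.2.1 (add ~(X | Y)):
            ~(X | Y): α-rule — add ~X, ~Y.
            ○ open, literals {W=false, X=false, Y=false, Z=false}.
          branch 2.2.2 (add ~(Y | ~W)):
            ~(Y | ~W): α-rule — add ~Y, ~~W.
            × closes — contains both W and ~W.
7 branches closed, 1 open.
An open branch gives a countermodel: W=false, X=false, Y=false, Z=false (unmentioned atoms arbitrary); under it the original formula is false.

Not valid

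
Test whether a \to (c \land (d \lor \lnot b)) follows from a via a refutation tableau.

No

Initial set: {a; \lnot (a \to (c \land (d \lor \lnot b)))}.
\lnot (a \to (c \land (d \lor \lnot b))): α-rule — add a, \lnot (c \land (d \lor \lnot b)).
\lnot (c \land (d \lor \lnot b)): β-rule — branch into \lnot c  //  \lnot (d \lor \lnot b).
  branch 1 (add \lnot c):
    ○ open, literals {a=1, c=0}.
  branch 2 (add \lnot (d \lor \lnot b)):
    \lnot (d \lor \lnot b): α-rule — add \lnot d, \lnot \lnot b.
    ○ open, literals {a=1, b=1, d=0}.
0 branches closed, 2 open.
An open branch gives a countermodel: a=1, c=0 (unmentioned atoms arbitrary); the premises hold there but the conclusion fails.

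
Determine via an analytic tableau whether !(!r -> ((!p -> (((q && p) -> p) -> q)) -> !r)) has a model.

Initial set: {!(!r -> ((!p -> (((q && p) -> p) -> q)) -> !r))}.
!(!r -> ((!p -> (((q && p) -> p) -> q)) -> !r)): α-rule — add !r, !((!p -> (((q && p) -> p) -> q)) -> !r).
!((!p -> (((q && p) -> p) -> q)) -> !r): α-rule — add (!p -> (((q && p) -> p) -> q)), !!r.
× closes — contains both r and !r.
All 1 branch closes.
Every branch closed; the formula is unsatisfiable.

Unsatisfiable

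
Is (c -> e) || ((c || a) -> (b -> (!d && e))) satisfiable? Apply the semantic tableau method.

Satisfiable

Initial set: {((c -> e) || ((c || a) -> (b -> (!d && e))))}.
((c -> e) || ((c || a) -> (b -> (!d && e)))): β-rule — branch into (c -> e)  //  ((c || a) -> (b -> (!d && e))).
  branch 1 (add (c -> e)):
    (c -> e): β-rule — branch into !c  //  e.
      branch 1.1 (add !c):
        ○ open, literals {c=false}.
      branch 1.2 (add e):
        ○ open, literals {e=true}.
  branch 2 (add ((c || a) -> (b -> (!d && e)))):
    ((c || a) -> (b -> (!d && e))): β-rule — branch into !(c || a)  //  (b -> (!d && e)).
      branch 2.1 (add !(c || a)):
        !(c || a): α-rule — add !c, !a.
        ○ open, literals {a=false, c=false}.
      branch 2.2 (add (b -> (!d && e))):
        (b -> (!d && e)): β-rule — branch into !b  //  (!d && e).
          branch 2.2.1 (add !b):
            ○ open, literals {b=false}.
          branch 2.2.2 (add (!d && e)):
            (!d && e): α-rule — add !d, e.
            ○ open, literals {d=false, e=true}.
0 branches closed, 5 open.
An open branch gives a satisfying assignment: c=false.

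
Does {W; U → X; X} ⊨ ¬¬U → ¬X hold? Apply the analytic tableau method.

Initial set: {W; (U → X); X; ¬(¬¬U → ¬X)}.
¬(¬¬U → ¬X): α-rule — add ¬¬U, ¬¬X.
¬¬U: drop double negation, giving U.
(U → X): β-rule — branch into ¬U  //  X.
  branch 1 (add ¬U):
    × closes — contains both U and ¬U.
  branch 2 (add X):
    ○ open, literals {U=1, W=1, X=1}.
1 branch closed, 1 open.
An open branch gives a countermodel: U=1, W=1, X=1 (unmentioned atoms arbitrary); the premises hold there but the conclusion fails.

No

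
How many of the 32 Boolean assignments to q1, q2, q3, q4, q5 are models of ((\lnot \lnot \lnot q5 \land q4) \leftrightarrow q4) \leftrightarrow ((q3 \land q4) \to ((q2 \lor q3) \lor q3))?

Initial set: {(((\lnot \lnot \lnot q5 \land q4) \leftrightarrow q4) \leftrightarrow ((q3 \land q4) \to ((q2 \lor q3) \lor q3)))}.
(((\lnot \lnot \lnot q5 \land q4) \leftrightarrow q4) \leftrightarrow ((q3 \land q4) \to ((q2 \lor q3) \lor q3))): β-rule — branch into ((\lnot \lnot \lnot q5 \land q4) \leftrightarrow q4), ((q3 \land q4) \to ((q2 \lor q3) \lor q3))  //  \lnot ((\lnot \lnot \lnot q5 \land q4) \leftrightarrow q4), \lnot ((q3 \land q4) \to ((q2 \lor q3) \lor q3)).
  branch 1 (add ((\lnot \lnot \lnot q5 \land q4) \leftrightarrow q4), ((q3 \land q4) \to ((q2 \lor q3) \lor q3))):
    ((\lnot \lnot \lnot q5 \land q4) \leftrightarrow q4): β-rule — branch into (\lnot \lnot \lnot q5 \land q4), q4  //  \lnot (\lnot \lnot \lnot q5 \land q4), \lnot q4.
      branch 1.1 (add (\lnot \lnot \lnot q5 \land q4), q4):
        (\lnot \lnot \lnot q5 \land q4): α-rule — add \lnot \lnot \lnot q5, q4.
        \lnot \lnot \lnot q5: drop double negation, giving \lnot q5.
        ((q3 \land q4) \to ((q2 \lor q3) \lor q3)): β-rule — branch into \lnot (q3 \land q4)  //  ((q2 \lor q3) \lor q3).
          branch 1.1.1 (add \lnot (q3 \land q4)):
            \lnot (q3 \land q4): β-rule — branch into \lnot q3  //  \lnot q4.
              branch 1.1.1.1 (add \lnot q3):
                ○ open, literals {q3=0, q4=1, q5=0}.
              branch 1.1.1.2 (add \lnot q4):
                × closes — contains both q4 and \lnot q4.
          branch 1.1.2 (add ((q2 \lor q3) \lor q3)):
            ((q2 \lor q3) \lor q3): β-rule — branch into (q2 \lor q3)  //  q3.
              branch 1.1.2.1 (add (q2 \lor q3)):
                (q2 \lor q3): β-rule — branch into q2  //  q3.
                  branch 1.1.2.1.1 (add q2):
                    ○ open, literals {q2=1, q4=1, q5=0}.
                  branch 1.1.2.1.2 (add q3):
                    ○ open, literals {q3=1, q4=1, q5=0}.
              branch 1.1.2.2 (add q3):
                ○ open, literals {q3=1, q4=1, q5=0}.
      branch 1.2 (add \lnot (\lnot \lnot \lnot q5 \land q4), \lnot q4):
        ((q3 \land q4) \to ((q2 \lor q3) \lor q3)): β-rule — branch into \lnot (q3 \land q4)  //  ((q2 \lor q3) \lor q3).
          branch 1.2.1 (add \lnot (q3 \land q4)):
            \lnot (\lnot \lnot \lnot q5 \land q4): β-rule — branch into \lnot \lnot \lnot \lnot q5  //  \lnot q4.
              branch 1.2.1.1 (add \lnot \lnot \lnot \lnot q5):
                \lnot \lnot \lnot \lnot q5: drop double negation, giving \lnot \lnot q5.
                \lnot (q3 \land q4): β-rule — branch into \lnot q3  //  \lnot q4.
                  branch 1.2.1.1.1 (add \lnot q3):
                    ○ open, literals {q3=0, q4=0, q5=1}.
                  branch 1.2.1.1.2 (add \lnot q4):
                    ○ open, literals {q4=0, q5=1}.
              branch 1.2.1.2 (add \lnot q4):
                \lnot (q3 \land q4): β-rule — branch into \lnot q3  //  \lnot q4.
                  branch 1.2.1.2.1 (add \lnot q3):
                    ○ open, literals {q3=0, q4=0}.
                  branch 1.2.1.2.2 (add \lnot q4):
                    ○ open, literals {q4=0}.
          branch 1.2.2 (add ((q2 \lor q3) \lor q3)):
            \lnot (\lnot \lnot \lnot q5 \land q4): β-rule — branch into \lnot \lnot \lnot \lnot q5  //  \lnot q4.
              branch 1.2.2.1 (add \lnot \lnot \lnot \lnot q5):
                \lnot \lnot \lnot \lnot q5: drop double negation, giving \lnot \lnot q5.
                ((q2 \lor q3) \lor q3): β-rule — branch into (q2 \lor q3)  //  q3.
                  branch 1.2.2.1.1 (add (q2 \lor q3)):
                    (q2 \lor q3): β-rule — branch into q2  //  q3.
                      branch 1.2.2.1.1.1 (add q2):
                        ○ open, literals {q2=1, q4=0, q5=1}.
                      branch 1.2.2.1.1.2 (add q3):
                        ○ open, literals {q3=1, q4=0, q5=1}.
                  branch 1.2.2.1.2 (add q3):
                    ○ open, literals {q3=1, q4=0, q5=1}.
              branch 1.2.2.2 (add \lnot q4):
                ((q2 \lor q3) \lor q3): β-rule — branch into (q2 \lor q3)  //  q3.
                  branch 1.2.2.2.1 (add (q2 \lor q3)):
                    (q2 \lor q3): β-rule — branch into q2  //  q3.
                      branch 1.2.2.2.1.1 (add q2):
                        ○ open, literals {q2=1, q4=0}.
                      branch 1.2.2.2.1.2 (add q3):
                        ○ open, literals {q3=1, q4=0}.
                  branch 1.2.2.2.2 (add q3):
                    ○ open, literals {q3=1, q4=0}.
  branch 2 (add \lnot ((\lnot \lnot \lnot q5 \land q4) \leftrightarrow q4), \lnot ((q3 \land q4) \to ((q2 \lor q3) \lor q3))):
    \lnot ((q3 \land q4) \to ((q2 \lor q3) \lor q3)): α-rule — add (q3 \land q4), \lnot ((q2 \lor q3) \lor q3).
    (q3 \land q4): α-rule — add q3, q4.
    \lnot ((q2 \lor q3) \lor q3): α-rule — add \lnot (q2 \lor q3), \lnot q3.
    × closes — contains both q3 and \lnot q3.
2 branches closed, 14 open.
Each open branch fixes some atoms; the unmentioned ones are free. Counting distinct full assignments: branch {q3=0, q4=1, q5=0} (q1, q2) contributes 4 new; branch {q2=1, q4=1, q5=0} (q1, q3) contributes 2 new; branch {q3=1, q4=1, q5=0} (q1, q2) contributes 2 new; branch {q3=1, q4=1, q5=0} (q1, q2) contributes 0 new; branch {q3=0, q4=0, q5=1} (q1, q2) contributes 4 new; branch {q4=0, q5=1} (q1, q2, q3) contributes 4 new; branch {q3=0, q4=0} (q1, q2, q5) contributes 4 new; branch {q4=0} (q1, q2, q3, q5) contributes 4 new; branch {q2=1, q4=0, q5=1} (q1, q3) contributes 0 new; branch {q3=1, q4=0, q5=1} (q1, q2) contributes 0 new; branch {q3=1, q4=0, q5=1} (q1, q2) contributes 0 new; branch {q2=1, q4=0} (q1, q3, q5) contributes 0 new; branch {q3=1, q4=0} (q1, q2, q5) contributes 0 new; branch {q3=1, q4=0} (q1, q2, q5) contributes 0 new. Total: 24.

24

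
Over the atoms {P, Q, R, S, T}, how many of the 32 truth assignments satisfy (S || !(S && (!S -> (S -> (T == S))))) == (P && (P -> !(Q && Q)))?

Initial set: {T ((S || !(S && (!S -> (S -> (T == S))))) == (P && (P -> !(Q && Q))))}.
T ((S || !(S && (!S -> (S -> (T == S))))) == (P && (P -> !(Q && Q)))): β-rule — branch into T (S || !(S && (!S -> (S -> (T == S))))), T (P && (P -> !(Q && Q)))  //  F (S || !(S && (!S -> (S -> (T == S))))), F (P && (P -> !(Q && Q))).
  branch 1 (add T (S || !(S && (!S -> (S -> (T == S))))), T (P && (P -> !(Q && Q)))):
    T (P && (P -> !(Q && Q))): α-rule — add T P, T (P -> !(Q && Q)).
    T (S || !(S && (!S -> (S -> (T == S))))): β-rule — branch into T S  //  T !(S && (!S -> (S -> (T == S)))).
      branch 1.1 (add T S):
        T (P -> !(Q && Q)): β-rule — branch into F P  //  T !(Q && Q).
          branch 1.1.1 (add F P):
            × closes — contains both P and !P.
          branch 1.1.2 (add T !(Q && Q)):
            T !(Q && Q): β-rule — branch into F Q  //  F Q.
              branch 1.1.2.1 (add F Q):
                ○ open, literals {P=1, Q=0, S=1}.
              branch 1.1.2.2 (add F Q):
                ○ open, literals {P=1, Q=0, S=1}.
      branch 1.2 (add T !(S && (!S -> (S -> (T == S))))):
        T (P -> !(Q && Q)): β-rule — branch into F P  //  T !(Q && Q).
          branch 1.2.1 (add F P):
            × closes — contains both P and !P.
          branch 1.2.2 (add T !(Q && Q)):
            T !(S && (!S -> (S -> (T == S)))): β-rule — branch into F S  //  F (!S -> (S -> (T == S))).
              branch 1.2.2.1 (add F S):
                T !(Q && Q): β-rule — branch into F Q  //  F Q.
                  branch 1.2.2.1.1 (add F Q):
                    ○ open, literals {P=1, Q=0, S=0}.
                  branch 1.2.2.1.2 (add F Q):
                    ○ open, literals {P=1, Q=0, S=0}.
              branch 1.2.2.2 (add F (!S -> (S -> (T == S)))):
                F (!S -> (S -> (T == S))): α-rule — add T !S, F (S -> (T == S)).
                F (S -> (T == S)): α-rule — add T S, F (T == S).
                × closes — contains both S and !S.
  branch 2 (add F (S || !(S && (!S -> (S -> (T == S))))), F (P && (P -> !(Q && Q)))):
    F (S || !(S && (!S -> (S -> (T == S))))): α-rule — add F S, F !(S && (!S -> (S -> (T == S)))).
    F !(S && (!S -> (S -> (T == S)))): α-rule — add T S, T (!S -> (S -> (T == S))).
    × closes — contains both S and !S.
4 branches closed, 4 open.
Each open branch fixes some atoms; the unmentioned ones are free. Counting distinct full assignments: branch {P=1, Q=0, S=1} (R, T) contributes 4 new; branch {P=1, Q=0, S=1} (R, T) contributes 0 new; branch {P=1, Q=0, S=0} (R, T) contributes 4 new; branch {P=1, Q=0, S=0} (R, T) contributes 0 new. Total: 8.

8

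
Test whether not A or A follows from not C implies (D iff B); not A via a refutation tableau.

Initial set: {(not C implies (D iff B)); not A; not (not A or A)}.
not (not A or A): α-rule — add not not A, not A.
× closes — contains both A and not A.
All 1 branch closes.
Every branch closed, so the premises entail the conclusion.

Yes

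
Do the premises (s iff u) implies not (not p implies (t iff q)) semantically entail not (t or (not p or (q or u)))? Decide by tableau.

Initial set: {((s iff u) implies not (not p implies (t iff q))); not not (t or (not p or (q or u)))}.
((s iff u) implies not (not p implies (t iff q))): β-rule — branch into not (s iff u)  //  not (not p implies (t iff q)).
  branch 1 (add not (s iff u)):
    not not (t or (not p or (q or u))): β-rule — branch into t  //  (not p or (q or u)).
      branch 1.1 (add t):
        not (s iff u): β-rule — branch into s, not u  //  not s, u.
          branch 1.1.1 (add s, not u):
            ○ open, literals {s=1, t=1, u=0}.
          branch 1.1.2 (add not s, u):
            ○ open, literals {s=0, t=1, u=1}.
      branch 1.2 (add (not p or (q or u))):
        not (s iff u): β-rule — branch into s, not u  //  not s, u.
          branch 1.2.1 (add s, not u):
            (not p or (q or u)): β-rule — branch into not p  //  (q or u).
              branch 1.2.1.1 (add not p):
                ○ open, literals {p=0, s=1, u=0}.
              branch 1.2.1.2 (add (q or u)):
                (q or u): β-rule — branch into q  //  u.
                  branch 1.2.1.2.1 (add q):
                    ○ open, literals {q=1, s=1, u=0}.
                  branch 1.2.1.2.2 (add u):
                    × closes — contains both u and not u.
          branch 1.2.2 (add not s, u):
            (not p or (q or u)): β-rule — branch into not p  //  (q or u).
              branch 1.2.2.1 (add not p):
                ○ open, literals {p=0, s=0, u=1}.
              branch 1.2.2.2 (add (q or u)):
                (q or u): β-rule — branch into q  //  u.
                  branch 1.2.2.2.1 (add q):
                    ○ open, literals {q=1, s=0, u=1}.
                  branch 1.2.2.2.2 (add u):
                    ○ open, literals {s=0, u=1}.
  branch 2 (add not (not p implies (t iff q))):
    not (not p implies (t iff q)): α-rule — add not p, not (t iff q).
    not not (t or (not p or (q or u))): β-rule — branch into t  //  (not p or (q or u)).
      branch 2.1 (add t):
        not (t iff q): β-rule — branch into t, not q  //  not t, q.
          branch 2.1.1 (add t, not q):
            ○ open, literals {p=0, q=0, t=1}.
          branch 2.1.2 (add not t, q):
            × closes — contains both t and not t.
      branch 2.2 (add (not p or (q or u))):
        not (t iff q): β-rule — branch into t, not q  //  not t, q.
          branch 2.2.1 (add t, not q):
            (not p or (q or u)): β-rule — branch into not p  //  (q or u).
              branch 2.2.1.1 (add not p):
                ○ open, literals {p=0, q=0, t=1}.
              branch 2.2.1.2 (add (q or u)):
                (q or u): β-rule — branch into q  //  u.
                  branch 2.2.1.2.1 (add q):
                    × closes — contains both q and not q.
                  branch 2.2.1.2.2 (add u):
                    ○ open, literals {p=0, q=0, t=1, u=1}.
          branch 2.2.2 (add not t, q):
            (not p or (q or u)): β-rule — branch into not p  //  (q or u).
              branch 2.2.2.1 (add not p):
                ○ open, literals {p=0, q=1, t=0}.
              branch 2.2.2.2 (add (q or u)):
                (q or u): β-rule — branch into q  //  u.
                  branch 2.2.2.2.1 (add q):
                    ○ open, literals {p=0, q=1, t=0}.
                  branch 2.2.2.2.2 (add u):
                    ○ open, literals {p=0, q=1, t=0, u=1}.
3 branches closed, 13 open.
An open branch gives a countermodel: s=1, t=1, u=0 (unmentioned atoms arbitrary); the premises hold there but the conclusion fails.

No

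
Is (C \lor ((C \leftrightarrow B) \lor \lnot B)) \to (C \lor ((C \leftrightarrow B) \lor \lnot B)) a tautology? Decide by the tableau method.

Valid

Assume the negation and expand:
Initial set: {\lnot ((C \lor ((C \leftrightarrow B) \lor \lnot B)) \to (C \lor ((C \leftrightarrow B) \lor \lnot B)))}.
\lnot ((C \lor ((C \leftrightarrow B) \lor \lnot B)) \to (C \lor ((C \leftrightarrow B) \lor \lnot B))): α-rule — add (C \lor ((C \leftrightarrow B) \lor \lnot B)), \lnot (C \lor ((C \leftrightarrow B) \lor \lnot B)).
\lnot (C \lor ((C \leftrightarrow B) \lor \lnot B)): α-rule — add \lnot C, \lnot ((C \leftrightarrow B) \lor \lnot B).
\lnot ((C \leftrightarrow B) \lor \lnot B): α-rule — add \lnot (C \leftrightarrow B), \lnot \lnot B.
(C \lor ((C \leftrightarrow B) \lor \lnot B)): β-rule — branch into C  //  ((C \leftrightarrow B) \lor \lnot B).
  branch 1 (add C):
    × closes — contains both C and \lnot C.
  branch 2 (add ((C \leftrightarrow B) \lor \lnot B)):
    \lnot (C \leftrightarrow B): β-rule — branch into C, \lnot B  //  \lnot C, B.
      branch 2.1 (add C, \lnot B):
        × closes — contains both C and \lnot C.
      branch 2.2 (add \lnot C, B):
        ((C \leftrightarrow B) \lor \lnot B): β-rule — branch into (C \leftrightarrow B)  //  \lnot B.
          branch 2.2.1 (add (C \leftrightarrow B)):
            (C \leftrightarrow B): β-rule — branch into C, B  //  \lnot C, \lnot B.
              branch 2.2.1.1 (add C, B):
                × closes — contains both C and \lnot C.
              branch 2.2.1.2 (add \lnot C, \lnot B):
                × closes — contains both B and \lnot B.
          branch 2.2.2 (add \lnot B):
            × closes — contains both B and \lnot B.
All 5 branches close.
Every branch closed, so the negation is unsatisfiable and the formula is valid.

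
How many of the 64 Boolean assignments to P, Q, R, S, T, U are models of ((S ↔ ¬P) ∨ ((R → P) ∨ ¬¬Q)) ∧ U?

Initial set: {(((S ↔ ¬P) ∨ ((R → P) ∨ ¬¬Q)) ∧ U)}.
(((S ↔ ¬P) ∨ ((R → P) ∨ ¬¬Q)) ∧ U): α-rule — add ((S ↔ ¬P) ∨ ((R → P) ∨ ¬¬Q)), U.
((S ↔ ¬P) ∨ ((R → P) ∨ ¬¬Q)): β-rule — branch into (S ↔ ¬P)  //  ((R → P) ∨ ¬¬Q).
  branch 1 (add (S ↔ ¬P)):
    (S ↔ ¬P): β-rule — branch into S, ¬P  //  ¬S, ¬¬P.
      branch 1.1 (add S, ¬P):
        ○ open, literals {P=F, S=T, U=T}.
      branch 1.2 (add ¬S, ¬¬P):
        ○ open, literals {P=T, S=F, U=T}.
  branch 2 (add ((R → P) ∨ ¬¬Q)):
    ((R → P) ∨ ¬¬Q): β-rule — branch into (R → P)  //  ¬¬Q.
      branch 2.1 (add (R → P)):
        (R → P): β-rule — branch into ¬R  //  P.
          branch 2.1.1 (add ¬R):
            ○ open, literals {R=F, U=T}.
          branch 2.1.2 (add P):
            ○ open, literals {P=T, U=T}.
      branch 2.2 (add ¬¬Q):
        ¬¬Q: drop double negation, giving Q.
        ○ open, literals {Q=T, U=T}.
0 branches closed, 5 open.
Each open branch fixes some atoms; the unmentioned ones are free. Counting distinct full assignments: branch {P=F, S=T, U=T} (Q, R, T) contributes 8 new; branch {P=T, S=F, U=T} (Q, R, T) contributes 8 new; branch {R=F, U=T} (P, Q, S, T) contributes 8 new; branch {P=T, U=T} (Q, R, S, T) contributes 4 new; branch {Q=T, U=T} (P, R, S, T) contributes 2 new. Total: 30.

30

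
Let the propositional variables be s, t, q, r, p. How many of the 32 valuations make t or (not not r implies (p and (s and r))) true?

Initial set: {(t or (not not r implies (p and (s and r))))}.
(t or (not not r implies (p and (s and r)))): β-rule — branch into t  //  (not not r implies (p and (s and r))).
  branch 1 (add t):
    ○ open, literals {t=true}.
  branch 2 (add (not not r implies (p and (s and r)))):
    (not not r implies (p and (s and r))): β-rule — branch into not not not r  //  (p and (s and r)).
      branch 2.1 (add not not not r):
        not not not r: drop double negation, giving not r.
        ○ open, literals {r=false}.
      branch 2.2 (add (p and (s and r))):
        (p and (s and r)): α-rule — add p, (s and r).
        (s and r): α-rule — add s, r.
        ○ open, literals {p=true, r=true, s=true}.
0 branches closed, 3 open.
Each open branch fixes some atoms; the unmentioned ones are free. Counting distinct full assignments: branch {t=true} (s, q, r, p) contributes 16 new; branch {r=false} (s, t, q, p) contributes 8 new; branch {p=true, r=true, s=true} (t, q) contributes 2 new. Total: 26.

26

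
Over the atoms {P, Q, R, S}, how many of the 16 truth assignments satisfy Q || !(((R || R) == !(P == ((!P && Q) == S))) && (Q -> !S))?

Initial set: {(Q || !(((R || R) == !(P == ((!P && Q) == S))) && (Q -> !S)))}.
(Q || !(((R || R) == !(P == ((!P && Q) == S))) && (Q -> !S))): β-rule — branch into Q  //  !(((R || R) == !(P == ((!P && Q) == S))) && (Q -> !S)).
  branch 1 (add Q):
    ○ open, literals {Q=T}.
  branch 2 (add !(((R || R) == !(P == ((!P && Q) == S))) && (Q -> !S))):
    !(((R || R) == !(P == ((!P && Q) == S))) && (Q -> !S)): β-rule — branch into !((R || R) == !(P == ((!P && Q) == S)))  //  !(Q -> !S).
      branch 2.1 (add !((R || R) == !(P == ((!P && Q) == S)))):
        !((R || R) == !(P == ((!P && Q) == S))): β-rule — branch into (R || R), !!(P == ((!P && Q) == S))  //  !(R || R), !(P == ((!P && Q) == S)).
          branch 2.1.1 (add (R || R), !!(P == ((!P && Q) == S))):
            (R || R): β-rule — branch into R  //  R.
              branch 2.1.1.1 (add R):
                !!(P == ((!P && Q) == S)): β-rule — branch into P, ((!P && Q) == S)  //  !P, !((!P && Q) == S).
                  branch 2.1.1.1.1 (add P, ((!P && Q) == S)):
                    ((!P && Q) == S): β-rule — branch into (!P && Q), S  //  !(!P && Q), !S.
                      branch 2.1.1.1.1.1 (add (!P && Q), S):
                        (!P && Q): α-rule — add !P, Q.
                        × closes — contains both P and !P.
                      branch 2.1.1.1.1.2 (add !(!P && Q), !S):
                        !(!P && Q): β-rule — branch into !!P  //  !Q.
                          branch 2.1.1.1.1.2.1 (add !!P):
                            ○ open, literals {P=T, R=T, S=F}.
                          branch 2.1.1.1.1.2.2 (add !Q):
                            ○ open, literals {P=T, Q=F, R=T, S=F}.
                  branch 2.1.1.1.2 (add !P, !((!P && Q) == S)):
                    !((!P && Q) == S): β-rule — branch into (!P && Q), !S  //  !(!P && Q), S.
                      branch 2.1.1.1.2.1 (add (!P && Q), !S):
                        (!P && Q): α-rule — add !P, Q.
                        ○ open, literals {P=F, Q=T, R=T, S=F}.
                      branch 2.1.1.1.2.2 (add !(!P && Q), S):
                        !(!P && Q): β-rule — branch into !!P  //  !Q.
                          branch 2.1.1.1.2.2.1 (add !!P):
                            × closes — contains both P and !P.
                          branch 2.1.1.1.2.2.2 (add !Q):
                            ○ open, literals {P=F, Q=F, R=T, S=T}.
              branch 2.1.1.2 (add R):
                !!(P == ((!P && Q) == S)): β-rule — branch into P, ((!P && Q) == S)  //  !P, !((!P && Q) == S).
                  branch 2.1.1.2.1 (add P, ((!P && Q) == S)):
                    ((!P && Q) == S): β-rule — branch into (!P && Q), S  //  !(!P && Q), !S.
                      branch 2.1.1.2.1.1 (add (!P && Q), S):
                        (!P && Q): α-rule — add !P, Q.
                        × closes — contains both P and !P.
                      branch 2.1.1.2.1.2 (add !(!P && Q), !S):
                        !(!P && Q): β-rule — branch into !!P  //  !Q.
                          branch 2.1.1.2.1.2.1 (add !!P):
                            ○ open, literals {P=T, R=T, S=F}.
                          branch 2.1.1.2.1.2.2 (add !Q):
                            ○ open, literals {P=T, Q=F, R=T, S=F}.
                  branch 2.1.1.2.2 (add !P, !((!P && Q) == S)):
                    !((!P && Q) == S): β-rule — branch into (!P && Q), !S  //  !(!P && Q), S.
                      branch 2.1.1.2.2.1 (add (!P && Q), !S):
                        (!P && Q): α-rule — add !P, Q.
                        ○ open, literals {P=F, Q=T, R=T, S=F}.
                      branch 2.1.1.2.2.2 (add !(!P && Q), S):
                        !(!P && Q): β-rule — branch into !!P  //  !Q.
                          branch 2.1.1.2.2.2.1 (add !!P):
                            × closes — contains both P and !P.
                          branch 2.1.1.2.2.2.2 (add !Q):
                            ○ open, literals {P=F, Q=F, R=T, S=T}.
          branch 2.1.2 (add !(R || R), !(P == ((!P && Q) == S))):
            !(R || R): α-rule — add !R, !R.
            !(P == ((!P && Q) == S)): β-rule — branch into P, !((!P && Q) == S)  //  !P, ((!P && Q) == S).
              branch 2.1.2.1 (add P, !((!P && Q) == S)):
                !((!P && Q) == S): β-rule — branch into (!P && Q), !S  //  !(!P && Q), S.
                  branch 2.1.2.1.1 (add (!P && Q), !S):
                    (!P && Q): α-rule — add !P, Q.
                    × closes — contains both P and !P.
                  branch 2.1.2.1.2 (add !(!P && Q), S):
                    !(!P && Q): β-rule — branch into !!P  //  !Q.
                      branch 2.1.2.1.2.1 (add !!P):
                        ○ open, literals {P=T, R=F, S=T}.
                      branch 2.1.2.1.2.2 (add !Q):
                        ○ open, literals {P=T, Q=F, R=F, S=T}.
              branch 2.1.2.2 (add !P, ((!P && Q) == S)):
                ((!P && Q) == S): β-rule — branch into (!P && Q), S  //  !(!P && Q), !S.
                  branch 2.1.2.2.1 (add (!P && Q), S):
                    (!P && Q): α-rule — add !P, Q.
                    ○ open, literals {P=F, Q=T, R=F, S=T}.
                  branch 2.1.2.2.2 (add !(!P && Q), !S):
                    !(!P && Q): β-rule — branch into !!P  //  !Q.
                      branch 2.1.2.2.2.1 (add !!P):
                        × closes — contains both P and !P.
                      branch 2.1.2.2.2.2 (add !Q):
                        ○ open, literals {P=F, Q=F, R=F, S=F}.
      branch 2.2 (add !(Q -> !S)):
        !(Q -> !S): α-rule — add Q, !!S.
        ○ open, literals {Q=T, S=T}.
6 branches closed, 14 open.
Each open branch fixes some atoms; the unmentioned ones are free. Counting distinct full assignments: branch {Q=T} (P, R, S) contributes 8 new; branch {P=T, R=T, S=F} (Q) contributes 1 new; branch {P=T, Q=F, R=T, S=F} (none free) contributes 0 new; branch {P=F, Q=T, R=T, S=F} (none free) contributes 0 new; branch {P=F, Q=F, R=T, S=T} (none free) contributes 1 new; branch {P=T, R=T, S=F} (Q) contributes 0 new; branch {P=T, Q=F, R=T, S=F} (none free) contributes 0 new; branch {P=F, Q=T, R=T, S=F} (none free) contributes 0 new; branch {P=F, Q=F, R=T, S=T} (none free) contributes 0 new; branch {P=T, R=F, S=T} (Q) contributes 1 new; branch {P=T, Q=F, R=F, S=T} (none free) contributes 0 new; branch {P=F, Q=T, R=F, S=T} (none free) contributes 0 new; branch {P=F, Q=F, R=F, S=F} (none free) contributes 1 new; branch {Q=T, S=T} (P, R) contributes 0 new. Total: 12.

12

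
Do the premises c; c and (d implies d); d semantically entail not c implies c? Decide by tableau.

Yes

Initial set: {T c; T (c and (d implies d)); T d; F (not c implies c)}.
T (c and (d implies d)): α-rule — add T c, T (d implies d).
F (not c implies c): α-rule — add T not c, F c.
× closes — contains both c and not c.
All 1 branch closes.
Every branch closed, so the premises entail the conclusion.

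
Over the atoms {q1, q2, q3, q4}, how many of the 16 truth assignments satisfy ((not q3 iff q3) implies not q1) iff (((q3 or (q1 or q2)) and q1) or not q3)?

12

Initial set: {(((not q3 iff q3) implies not q1) iff (((q3 or (q1 or q2)) and q1) or not q3))}.
(((not q3 iff q3) implies not q1) iff (((q3 or (q1 or q2)) and q1) or not q3)): β-rule — branch into ((not q3 iff q3) implies not q1), (((q3 or (q1 or q2)) and q1) or not q3)  //  not ((not q3 iff q3) implies not q1), not (((q3 or (q1 or q2)) and q1) or not q3).
  branch 1 (add ((not q3 iff q3) implies not q1), (((q3 or (q1 or q2)) and q1) or not q3)):
    ((not q3 iff q3) implies not q1): β-rule — branch into not (not q3 iff q3)  //  not q1.
      branch 1.1 (add not (not q3 iff q3)):
        (((q3 or (q1 or q2)) and q1) or not q3): β-rule — branch into ((q3 or (q1 or q2)) and q1)  //  not q3.
          branch 1.1.1 (add ((q3 or (q1 or q2)) and q1)):
            ((q3 or (q1 or q2)) and q1): α-rule — add (q3 or (q1 or q2)), q1.
            not (not q3 iff q3): β-rule — branch into not q3, not q3  //  not not q3, q3.
              branch 1.1.1.1 (add not q3, not q3):
                (q3 or (q1 or q2)): β-rule — branch into q3  //  (q1 or q2).
                  branch 1.1.1.1.1 (add q3):
                    × closes — contains both q3 and not q3.
                  branch 1.1.1.1.2 (add (q1 or q2)):
                    (q1 or q2): β-rule — branch into q1  //  q2.
                      branch 1.1.1.1.2.1 (add q1):
                        ○ open, literals {q1=T, q3=F}.
                      branch 1.1.1.1.2.2 (add q2):
                        ○ open, literals {q1=T, q2=T, q3=F}.
              branch 1.1.1.2 (add not not q3, q3):
                (q3 or (q1 or q2)): β-rule — branch into q3  //  (q1 or q2).
                  branch 1.1.1.2.1 (add q3):
                    ○ open, literals {q1=T, q3=T}.
                  branch 1.1.1.2.2 (add (q1 or q2)):
                    (q1 or q2): β-rule — branch into q1  //  q2.
                      branch 1.1.1.2.2.1 (add q1):
                        ○ open, literals {q1=T, q3=T}.
                      branch 1.1.1.2.2.2 (add q2):
                        ○ open, literals {q1=T, q2=T, q3=T}.
          branch 1.1.2 (add not q3):
            not (not q3 iff q3): β-rule — branch into not q3, not q3  //  not not q3, q3.
              branch 1.1.2.1 (add not q3, not q3):
                ○ open, literals {q3=F}.
              branch 1.1.2.2 (add not not q3, q3):
                × closes — contains both q3 and not q3.
      branch 1.2 (add not q1):
        (((q3 or (q1 or q2)) and q1) or not q3): β-rule — branch into ((q3 or (q1 or q2)) and q1)  //  not q3.
          branch 1.2.1 (add ((q3 or (q1 or q2)) and q1)):
            ((q3 or (q1 or q2)) and q1): α-rule — add (q3 or (q1 or q2)), q1.
            × closes — contains both q1 and not q1.
          branch 1.2.2 (add not q3):
            ○ open, literals {q1=F, q3=F}.
  branch 2 (add not ((not q3 iff q3) implies not q1), not (((q3 or (q1 or q2)) and q1) or not q3)):
    not ((not q3 iff q3) implies not q1): α-rule — add (not q3 iff q3), not not q1.
    not (((q3 or (q1 or q2)) and q1) or not q3): α-rule — add not ((q3 or (q1 or q2)) and q1), not not q3.
    (not q3 iff q3): β-rule — branch into not q3, q3  //  not not q3, not q3.
      branch 2.1 (add not q3, q3):
        × closes — contains both q3 and not q3.
      branch 2.2 (add not not q3, not q3):
        × closes — contains both q3 and not q3.
5 branches closed, 7 open.
Each open branch fixes some atoms; the unmentioned ones are free. Counting distinct full assignments: branch {q1=T, q3=F} (q2, q4) contributes 4 new; branch {q1=T, q2=T, q3=F} (q4) contributes 0 new; branch {q1=T, q3=T} (q2, q4) contributes 4 new; branch {q1=T, q3=T} (q2, q4) contributes 0 new; branch {q1=T, q2=T, q3=T} (q4) contributes 0 new; branch {q3=F} (q1, q2, q4) contributes 4 new; branch {q1=F, q3=F} (q2, q4) contributes 0 new. Total: 12.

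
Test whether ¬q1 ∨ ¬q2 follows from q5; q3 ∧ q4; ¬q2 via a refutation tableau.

Initial set: {q5; (q3 ∧ q4); ¬q2; ¬(¬q1 ∨ ¬q2)}.
(q3 ∧ q4): α-rule — add q3, q4.
¬(¬q1 ∨ ¬q2): α-rule — add ¬¬q1, ¬¬q2.
× closes — contains both q2 and ¬q2.
All 1 branch closes.
Every branch closed, so the premises entail the conclusion.

Yes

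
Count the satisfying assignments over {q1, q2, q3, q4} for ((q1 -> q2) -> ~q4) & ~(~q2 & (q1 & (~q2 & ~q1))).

10

Initial set: {(((q1 -> q2) -> ~q4) & ~(~q2 & (q1 & (~q2 & ~q1))))}.
(((q1 -> q2) -> ~q4) & ~(~q2 & (q1 & (~q2 & ~q1)))): α-rule — add ((q1 -> q2) -> ~q4), ~(~q2 & (q1 & (~q2 & ~q1))).
((q1 -> q2) -> ~q4): β-rule — branch into ~(q1 -> q2)  //  ~q4.
  branch 1 (add ~(q1 -> q2)):
    ~(q1 -> q2): α-rule — add q1, ~q2.
    ~(~q2 & (q1 & (~q2 & ~q1))): β-rule — branch into ~~q2  //  ~(q1 & (~q2 & ~q1)).
      branch 1.1 (add ~~q2):
        × closes — contains both q2 and ~q2.
      branch 1.2 (add ~(q1 & (~q2 & ~q1))):
        ~(q1 & (~q2 & ~q1)): β-rule — branch into ~q1  //  ~(~q2 & ~q1).
          branch 1.2.1 (add ~q1):
            × closes — contains both q1 and ~q1.
          branch 1.2.2 (add ~(~q2 & ~q1)):
            ~(~q2 & ~q1): β-rule — branch into ~~q2  //  ~~q1.
              branch 1.2.2.1 (add ~~q2):
                × closes — contains both q2 and ~q2.
              branch 1.2.2.2 (add ~~q1):
                ○ open, literals {q1=1, q2=0}.
  branch 2 (add ~q4):
    ~(~q2 & (q1 & (~q2 & ~q1))): β-rule — branch into ~~q2  //  ~(q1 & (~q2 & ~q1)).
      branch 2.1 (add ~~q2):
        ○ open, literals {q2=1, q4=0}.
      branch 2.2 (add ~(q1 & (~q2 & ~q1))):
        ~(q1 & (~q2 & ~q1)): β-rule — branch into ~q1  //  ~(~q2 & ~q1).
          branch 2.2.1 (add ~q1):
            ○ open, literals {q1=0, q4=0}.
          branch 2.2.2 (add ~(~q2 & ~q1)):
            ~(~q2 & ~q1): β-rule — branch into ~~q2  //  ~~q1.
              branch 2.2.2.1 (add ~~q2):
                ○ open, literals {q2=1, q4=0}.
              branch 2.2.2.2 (add ~~q1):
                ○ open, literals {q1=1, q4=0}.
3 branches closed, 5 open.
Each open branch fixes some atoms; the unmentioned ones are free. Counting distinct full assignments: branch {q1=1, q2=0} (q3, q4) contributes 4 new; branch {q2=1, q4=0} (q1, q3) contributes 4 new; branch {q1=0, q4=0} (q2, q3) contributes 2 new; branch {q2=1, q4=0} (q1, q3) contributes 0 new; branch {q1=1, q4=0} (q2, q3) contributes 0 new. Total: 10.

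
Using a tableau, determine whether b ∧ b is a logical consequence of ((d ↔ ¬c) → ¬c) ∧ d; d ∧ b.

Yes

Initial set: {(((d ↔ ¬c) → ¬c) ∧ d); (d ∧ b); ¬(b ∧ b)}.
(((d ↔ ¬c) → ¬c) ∧ d): α-rule — add ((d ↔ ¬c) → ¬c), d.
(d ∧ b): α-rule — add d, b.
¬(b ∧ b): β-rule — branch into ¬b  //  ¬b.
  branch 1 (add ¬b):
    × closes — contains both b and ¬b.
  branch 2 (add ¬b):
    × closes — contains both b and ¬b.
All 2 branches close.
Every branch closed, so the premises entail the conclusion.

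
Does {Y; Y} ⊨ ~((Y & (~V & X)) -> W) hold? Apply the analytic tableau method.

Initial set: {Y; Y; ~~((Y & (~V & X)) -> W)}.
~~((Y & (~V & X)) -> W): β-rule — branch into ~(Y & (~V & X))  //  W.
  branch 1 (add ~(Y & (~V & X))):
    ~(Y & (~V & X)): β-rule — branch into ~Y  //  ~(~V & X).
      branch 1.1 (add ~Y):
        × closes — contains both Y and ~Y.
      branch 1.2 (add ~(~V & X)):
        ~(~V & X): β-rule — branch into ~~V  //  ~X.
          branch 1.2.1 (add ~~V):
            ○ open, literals {V=1, Y=1}.
          branch 1.2.2 (add ~X):
            ○ open, literals {X=0, Y=1}.
  branch 2 (add W):
    ○ open, literals {W=1, Y=1}.
1 branch closed, 3 open.
An open branch gives a countermodel: V=1, Y=1 (unmentioned atoms arbitrary); the premises hold there but the conclusion fails.

No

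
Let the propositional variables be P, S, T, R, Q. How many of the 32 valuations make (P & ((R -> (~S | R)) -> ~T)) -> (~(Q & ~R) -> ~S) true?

Initial set: {T ((P & ((R -> (~S | R)) -> ~T)) -> (~(Q & ~R) -> ~S))}.
T ((P & ((R -> (~S | R)) -> ~T)) -> (~(Q & ~R) -> ~S)): β-rule — branch into F (P & ((R -> (~S | R)) -> ~T))  //  T (~(Q & ~R) -> ~S).
  branch 1 (add F (P & ((R -> (~S | R)) -> ~T))):
    F (P & ((R -> (~S | R)) -> ~T)): β-rule — branch into F P  //  F ((R -> (~S | R)) -> ~T).
      branch 1.1 (add F P):
        ○ open, literals {P=false}.
      branch 1.2 (add F ((R -> (~S | R)) -> ~T)):
        F ((R -> (~S | R)) -> ~T): α-rule — add T (R -> (~S | R)), F ~T.
        T (R -> (~S | R)): β-rule — branch into F R  //  T (~S | R).
          branch 1.2.1 (add F R):
            ○ open, literals {R=false, T=true}.
          branch 1.2.2 (add T (~S | R)):
            T (~S | R): β-rule — branch into T ~S  //  T R.
              branch 1.2.2.1 (add T ~S):
                ○ open, literals {S=false, T=true}.
              branch 1.2.2.2 (add T R):
                ○ open, literals {R=true, T=true}.
  branch 2 (add T (~(Q & ~R) -> ~S)):
    T (~(Q & ~R) -> ~S): β-rule — branch into F ~(Q & ~R)  //  T ~S.
      branch 2.1 (add F ~(Q & ~R)):
        F ~(Q & ~R): α-rule — add T Q, T ~R.
        ○ open, literals {Q=true, R=false}.
      branch 2.2 (add T ~S):
        ○ open, literals {S=false}.
0 branches closed, 6 open.
Each open branch fixes some atoms; the unmentioned ones are free. Counting distinct full assignments: branch {P=false} (S, T, R, Q) contributes 16 new; branch {R=false, T=true} (P, S, Q) contributes 4 new; branch {S=false, T=true} (P, R, Q) contributes 2 new; branch {R=true, T=true} (P, S, Q) contributes 2 new; branch {Q=true, R=false} (P, S, T) contributes 2 new; branch {S=false} (P, T, R, Q) contributes 3 new. Total: 29.

29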